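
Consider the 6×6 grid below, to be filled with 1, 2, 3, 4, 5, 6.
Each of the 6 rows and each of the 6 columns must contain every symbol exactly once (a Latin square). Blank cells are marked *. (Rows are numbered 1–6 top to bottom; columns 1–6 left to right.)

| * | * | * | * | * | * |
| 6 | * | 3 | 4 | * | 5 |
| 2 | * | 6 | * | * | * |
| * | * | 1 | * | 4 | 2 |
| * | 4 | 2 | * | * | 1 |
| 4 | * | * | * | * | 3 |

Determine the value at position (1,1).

1

Row 3, column 6: row 3 has {2, 6} and column 6 has {1, 2, 3, 5}, leaving only 4.
Row 1, column 6: row 1 has {} and column 6 has {1, 2, 3, 4, 5}, leaving only 6.
Row 6, column 3: row 6 has {3, 4} and column 3 has {1, 2, 3, 6}, leaving only 5.
Row 1, column 3: row 1 has {6} and column 3 has {1, 2, 3, 5, 6}, leaving only 4.
Row 1, column 1 is narrowed to {1, 3, 5}.
If it were 3, then row 5, column 1 would be left with no valid symbol.
If it were 5, then row 5, column 1 would be left with no valid symbol.
So row 1, column 1 must be 1.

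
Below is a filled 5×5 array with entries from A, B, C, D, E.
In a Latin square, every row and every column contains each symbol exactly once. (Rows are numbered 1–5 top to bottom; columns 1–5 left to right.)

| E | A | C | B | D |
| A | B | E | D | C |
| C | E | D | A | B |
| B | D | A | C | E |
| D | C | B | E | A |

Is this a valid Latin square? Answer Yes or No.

Each row is a permutation of the 5 symbols, and so is each column.

Yes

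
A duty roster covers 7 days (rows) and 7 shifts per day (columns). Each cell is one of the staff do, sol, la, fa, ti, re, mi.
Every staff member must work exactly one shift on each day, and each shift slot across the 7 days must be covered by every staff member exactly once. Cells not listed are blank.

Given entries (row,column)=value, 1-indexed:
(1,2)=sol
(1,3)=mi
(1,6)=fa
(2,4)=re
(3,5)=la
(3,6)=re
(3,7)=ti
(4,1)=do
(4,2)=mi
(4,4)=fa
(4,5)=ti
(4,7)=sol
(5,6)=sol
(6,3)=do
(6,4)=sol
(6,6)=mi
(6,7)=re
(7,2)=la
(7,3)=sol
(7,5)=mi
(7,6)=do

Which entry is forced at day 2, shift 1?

Day 3, shift 3: day 3 has {la, ti, re} and shift 3 has {do, sol, mi}, leaving only fa.
Day 3, shift 2: day 3 has {la, fa, ti, re} and shift 2 has {sol, la, mi}, leaving only do.
Day 3, shift 4: day 3 has {do, la, fa, ti, re} and shift 4 has {sol, fa, re}, leaving only mi.
Day 3, shift 1: day 3 has {do, la, fa, ti, re, mi} and shift 1 has {do}, leaving only sol.
Day 4, shift 6: day 4 has {do, sol, fa, ti, mi} and shift 6 has {do, sol, fa, re, mi}, leaving only la.
Day 2, shift 6: day 2 has {re} and shift 6 has {do, sol, la, fa, re, mi}, leaving only ti.
Day 2, shift 2: day 2 has {ti, re} and shift 2 has {do, sol, la, mi}, leaving only fa.
Day 2, shift 3: day 2 has {fa, ti, re} and shift 3 has {do, sol, fa, mi}, leaving only la.
Day 2 already has {la, fa, ti, re} and shift 1 already has {do, sol}, so day 2, shift 1 must be mi.

mi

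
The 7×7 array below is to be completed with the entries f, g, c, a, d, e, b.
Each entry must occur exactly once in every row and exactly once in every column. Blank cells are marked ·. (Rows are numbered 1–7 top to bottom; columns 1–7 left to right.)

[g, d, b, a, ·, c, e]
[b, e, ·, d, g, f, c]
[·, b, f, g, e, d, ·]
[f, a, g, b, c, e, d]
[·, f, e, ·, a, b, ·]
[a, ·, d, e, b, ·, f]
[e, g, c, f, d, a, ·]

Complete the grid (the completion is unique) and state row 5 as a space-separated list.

Row 5, column 4: row 5 has {f, a, e, b} and column 4 has {f, g, a, d, e, b}, leaving only c.
Row 5, column 1: row 5 has {f, c, a, e, b} and column 1 has {f, g, a, e, b}, leaving only d.
Row 5, column 7: row 5 has {f, c, a, d, e, b} and column 7 has {f, c, d, e}, leaving only g.
So row 5 reads: d f e c a b g.

d f e c a b g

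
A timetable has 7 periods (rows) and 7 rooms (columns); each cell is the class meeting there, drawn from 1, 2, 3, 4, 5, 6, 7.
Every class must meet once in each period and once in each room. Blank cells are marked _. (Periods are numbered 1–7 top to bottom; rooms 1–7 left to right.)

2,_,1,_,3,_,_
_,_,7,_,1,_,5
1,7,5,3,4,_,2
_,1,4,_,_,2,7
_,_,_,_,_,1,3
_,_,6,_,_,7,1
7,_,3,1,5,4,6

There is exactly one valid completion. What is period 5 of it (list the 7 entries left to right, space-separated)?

4 5 2 6 7 1 3

Period 5, room 3: period 5 has {1, 3} and room 3 has {1, 3, 4, 5, 6, 7}, leaving only 2.
Period 1, room 7: period 1 has {1, 2, 3} and room 7 has {1, 2, 3, 5, 6, 7}, leaving only 4.
Period 3, room 6: period 3 has {1, 2, 3, 4, 5, 7} and room 6 has {1, 2, 4, 7}, leaving only 6.
Period 1, room 6: period 1 has {1, 2, 3, 4} and room 6 has {1, 2, 4, 6, 7}, leaving only 5.
Period 1, room 2: period 1 has {1, 2, 3, 4, 5} and room 2 has {1, 7}, leaving only 6.
Period 1, room 4: period 1 has {1, 2, 3, 4, 5, 6} and room 4 has {1, 3}, leaving only 7.
Period 2, room 6: period 2 has {1, 5, 7} and room 6 has {1, 2, 4, 5, 6, 7}, leaving only 3.
Period 4, room 5: period 4 has {1, 2, 4, 7} and room 5 has {1, 3, 4, 5}, leaving only 6.
Period 5, room 5: period 5 has {1, 2, 3} and room 5 has {1, 3, 4, 5, 6}, leaving only 7.
Period 4, room 4: period 4 has {1, 2, 4, 6, 7} and room 4 has {1, 3, 7}, leaving only 5.
Period 4, room 1: period 4 has {1, 2, 4, 5, 6, 7} and room 1 has {1, 2, 7}, leaving only 3.
Period 6, room 5: period 6 has {1, 6, 7} and room 5 has {1, 3, 4, 5, 6, 7}, leaving only 2.
Period 6, room 4: period 6 has {1, 2, 6, 7} and room 4 has {1, 3, 5, 7}, leaving only 4.
Period 5, room 4: period 5 has {1, 2, 3, 7} and room 4 has {1, 3, 4, 5, 7}, leaving only 6.
Period 2, room 4: period 2 has {1, 3, 5, 7} and room 4 has {1, 3, 4, 5, 6, 7}, leaving only 2.
Period 2, room 2: period 2 has {1, 2, 3, 5, 7} and room 2 has {1, 6, 7}, leaving only 4.
Period 5, room 2: period 5 has {1, 2, 3, 6, 7} and room 2 has {1, 4, 6, 7}, leaving only 5.
Period 5, room 1: period 5 has {1, 2, 3, 5, 6, 7} and room 1 has {1, 2, 3, 7}, leaving only 4.
So period 5 reads: 4 5 2 6 7 1 3.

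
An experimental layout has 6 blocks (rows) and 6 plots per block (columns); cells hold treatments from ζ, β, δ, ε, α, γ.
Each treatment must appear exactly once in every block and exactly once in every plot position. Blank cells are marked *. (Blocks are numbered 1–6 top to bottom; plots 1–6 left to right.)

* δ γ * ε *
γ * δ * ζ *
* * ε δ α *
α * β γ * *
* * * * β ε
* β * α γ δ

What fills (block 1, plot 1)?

Block 4, plot 5: block 4 has {β, α, γ} and plot 5 has {ζ, β, ε, α, γ}, leaving only δ.
Block 4, plot 6: block 4 has {β, δ, α, γ} and plot 6 has {δ, ε}, leaving only ζ.
Block 4, plot 2: block 4 has {ζ, β, δ, α, γ} and plot 2 has {β, δ}, leaving only ε.
Block 2, plot 2: block 2 has {ζ, δ, γ} and plot 2 has {β, δ, ε}, leaving only α.
Block 2, plot 6: block 2 has {ζ, δ, α, γ} and plot 6 has {ζ, δ, ε}, leaving only β.
Block 1, plot 6: block 1 has {δ, ε, γ} and plot 6 has {ζ, β, δ, ε}, leaving only α.
Block 2, plot 4: block 2 has {ζ, β, δ, α, γ} and plot 4 has {δ, α, γ}, leaving only ε.
Block 3, plot 6: block 3 has {δ, ε, α} and plot 6 has {ζ, β, δ, ε, α}, leaving only γ.
Block 3, plot 2: block 3 has {δ, ε, α, γ} and plot 2 has {β, δ, ε, α}, leaving only ζ.
Block 3, plot 1: block 3 has {ζ, δ, ε, α, γ} and plot 1 has {α, γ}, leaving only β.
Block 1 already has {δ, ε, α, γ} and plot 1 already has {β, α, γ}, so block 1, plot 1 must be ζ.

ζ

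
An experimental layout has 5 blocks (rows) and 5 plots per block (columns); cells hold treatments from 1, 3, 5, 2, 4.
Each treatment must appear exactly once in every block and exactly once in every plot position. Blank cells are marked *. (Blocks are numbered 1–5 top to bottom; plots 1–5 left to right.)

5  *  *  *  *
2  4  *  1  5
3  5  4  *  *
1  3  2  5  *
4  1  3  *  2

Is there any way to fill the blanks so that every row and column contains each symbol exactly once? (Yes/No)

Block 2, plot 3: block 2 together with plot 3 already contain {1, 3, 5, 2, 4} — every symbol — so nothing can go there. The grid has no valid completion.

No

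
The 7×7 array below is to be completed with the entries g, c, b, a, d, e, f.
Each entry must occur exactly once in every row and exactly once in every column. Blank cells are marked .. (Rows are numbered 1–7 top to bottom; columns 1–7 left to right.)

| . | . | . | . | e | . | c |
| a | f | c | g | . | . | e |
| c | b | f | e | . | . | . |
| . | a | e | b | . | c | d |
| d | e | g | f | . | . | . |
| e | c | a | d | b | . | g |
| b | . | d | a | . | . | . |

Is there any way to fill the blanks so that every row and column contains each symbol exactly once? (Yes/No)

No

Row 1, column 4: row 1 together with column 4 already contain {g, c, b, a, d, e, f} — every symbol — so nothing can go there. The grid has no valid completion.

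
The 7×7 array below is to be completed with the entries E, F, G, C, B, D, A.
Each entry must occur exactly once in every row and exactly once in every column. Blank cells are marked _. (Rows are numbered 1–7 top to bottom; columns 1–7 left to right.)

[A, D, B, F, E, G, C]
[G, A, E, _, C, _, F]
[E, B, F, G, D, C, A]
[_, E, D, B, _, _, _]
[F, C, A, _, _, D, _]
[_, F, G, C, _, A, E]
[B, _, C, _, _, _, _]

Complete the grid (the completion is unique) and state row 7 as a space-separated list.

B G C A F E D

Row 7, column 2: row 7 has {C, B} and column 2 has {E, F, C, B, D, A}, leaving only G.
Row 7, column 7: row 7 has {G, C, B} and column 7 has {E, F, C, A}, leaving only D.
Row 2, column 4: row 2 has {E, F, G, C, A} and column 4 has {F, G, C, B}, leaving only D.
Row 2, column 6: row 2 has {E, F, G, C, D, A} and column 6 has {G, C, D, A}, leaving only B.
Row 4, column 1: row 4 has {E, B, D} and column 1 has {E, F, G, B, A}, leaving only C.
Row 4, column 6: row 4 has {E, C, B, D} and column 6 has {G, C, B, D, A}, leaving only F.
Row 7, column 6: row 7 has {G, C, B, D} and column 6 has {F, G, C, B, D, A}, leaving only E.
Row 7, column 4: row 7 has {E, G, C, B, D} and column 4 has {F, G, C, B, D}, leaving only A.
Row 7, column 5: row 7 has {E, G, C, B, D, A} and column 5 has {E, C, D}, leaving only F.
So row 7 reads: B G C A F E D.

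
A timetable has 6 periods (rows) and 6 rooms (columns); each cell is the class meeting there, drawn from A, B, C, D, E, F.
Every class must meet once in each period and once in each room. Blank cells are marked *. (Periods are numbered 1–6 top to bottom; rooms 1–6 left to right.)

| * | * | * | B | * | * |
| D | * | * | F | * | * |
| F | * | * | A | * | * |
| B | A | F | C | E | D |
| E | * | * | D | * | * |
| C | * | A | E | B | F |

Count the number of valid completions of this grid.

Period 1, room 1: eliminating its period and room leaves {A}.
Period 1, room 2: eliminating its period and room leaves {C, D, E, F}.
Period 1, room 3: eliminating its period and room leaves {C, D, E}.
Period 1, room 5: eliminating its period and room leaves {A, C, D, F}.
Period 1, room 6: eliminating its period and room leaves {A, C, E}.
Period 2, room 2: eliminating its period and room leaves {B, C, E}.
Period 2, room 3: eliminating its period and room leaves {B, C, E}.
Period 2, room 5: eliminating its period and room leaves {A, C}.
Period 2, room 6: eliminating its period and room leaves {A, B, C, E}.
Period 3, room 2: eliminating its period and room leaves {B, C, D, E}.
Period 3, room 3: eliminating its period and room leaves {B, C, D, E}.
Period 3, room 5: eliminating its period and room leaves {C, D}.
Period 3, room 6: eliminating its period and room leaves {B, C, E}.
Period 5, room 2: eliminating its period and room leaves {B, C, F}.
Period 5, room 3: eliminating its period and room leaves {B, C}.
Period 5, room 5: eliminating its period and room leaves {A, C, F}.
Period 5, room 6: eliminating its period and room leaves {A, B, C}.
Period 6, room 2: eliminating its period and room leaves {D}.
Enumerating the assignments across these blanks that avoid any period or room repeat gives 16 completions.

16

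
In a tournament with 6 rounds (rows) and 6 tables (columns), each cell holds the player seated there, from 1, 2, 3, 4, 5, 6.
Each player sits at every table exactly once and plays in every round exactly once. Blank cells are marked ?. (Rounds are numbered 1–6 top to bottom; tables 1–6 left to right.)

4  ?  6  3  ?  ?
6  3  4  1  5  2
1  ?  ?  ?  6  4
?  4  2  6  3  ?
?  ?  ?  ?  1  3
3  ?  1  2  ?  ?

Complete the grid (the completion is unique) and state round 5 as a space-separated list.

Round 5, table 3: round 5 has {1, 3} and table 3 has {1, 2, 4, 6}, leaving only 5.
Round 5, table 1: round 5 has {1, 3, 5} and table 1 has {1, 3, 4, 6}, leaving only 2.
Round 5, table 2: round 5 has {1, 2, 3, 5} and table 2 has {3, 4}, leaving only 6.
Round 5, table 4: round 5 has {1, 2, 3, 5, 6} and table 4 has {1, 2, 3, 6}, leaving only 4.
So round 5 reads: 2 6 5 4 1 3.

2 6 5 4 1 3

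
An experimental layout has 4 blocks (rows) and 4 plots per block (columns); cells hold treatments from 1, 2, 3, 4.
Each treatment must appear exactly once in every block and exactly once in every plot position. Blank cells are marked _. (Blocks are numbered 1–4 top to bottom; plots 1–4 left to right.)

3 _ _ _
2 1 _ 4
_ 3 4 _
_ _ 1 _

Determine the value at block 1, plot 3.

Block 1 already has {3} and plot 3 already has {1, 4}, so block 1, plot 3 must be 2.

2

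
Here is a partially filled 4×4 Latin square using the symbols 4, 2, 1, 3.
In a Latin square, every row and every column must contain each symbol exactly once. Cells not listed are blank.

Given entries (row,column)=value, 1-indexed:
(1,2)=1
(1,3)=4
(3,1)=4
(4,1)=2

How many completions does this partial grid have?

Row 1, column 1: eliminating its row and column leaves {3}.
Row 1, column 4: eliminating its row and column leaves {2, 3}.
Row 2, column 1: eliminating its row and column leaves {1, 3}.
Row 2, column 2: eliminating its row and column leaves {4, 2, 3}.
Row 2, column 3: eliminating its row and column leaves {2, 1, 3}.
Row 2, column 4: eliminating its row and column leaves {4, 2, 1, 3}.
Row 3, column 2: eliminating its row and column leaves {2, 3}.
Row 3, column 3: eliminating its row and column leaves {2, 1, 3}.
Row 3, column 4: eliminating its row and column leaves {2, 1, 3}.
Row 4, column 2: eliminating its row and column leaves {4, 3}.
Row 4, column 3: eliminating its row and column leaves {1, 3}.
Row 4, column 4: eliminating its row and column leaves {4, 1, 3}.
Enumerating the assignments across these blanks that avoid any row or column repeat gives 4 completions.

4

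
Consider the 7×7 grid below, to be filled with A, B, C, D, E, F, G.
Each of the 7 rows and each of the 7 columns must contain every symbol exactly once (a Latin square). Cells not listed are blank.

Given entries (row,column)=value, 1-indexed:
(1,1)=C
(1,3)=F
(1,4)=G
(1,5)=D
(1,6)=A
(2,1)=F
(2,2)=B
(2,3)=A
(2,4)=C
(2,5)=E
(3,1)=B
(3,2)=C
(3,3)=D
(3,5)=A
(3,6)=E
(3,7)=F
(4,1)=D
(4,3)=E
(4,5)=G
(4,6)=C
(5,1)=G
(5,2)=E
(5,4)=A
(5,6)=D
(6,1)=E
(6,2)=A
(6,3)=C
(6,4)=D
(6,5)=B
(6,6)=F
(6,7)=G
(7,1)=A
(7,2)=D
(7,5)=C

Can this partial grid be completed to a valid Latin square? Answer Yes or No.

No

Row 1, column 2: row 1 together with column 2 already contain {A, B, C, D, E, F, G} — every symbol — so nothing can go there. The grid has no valid completion.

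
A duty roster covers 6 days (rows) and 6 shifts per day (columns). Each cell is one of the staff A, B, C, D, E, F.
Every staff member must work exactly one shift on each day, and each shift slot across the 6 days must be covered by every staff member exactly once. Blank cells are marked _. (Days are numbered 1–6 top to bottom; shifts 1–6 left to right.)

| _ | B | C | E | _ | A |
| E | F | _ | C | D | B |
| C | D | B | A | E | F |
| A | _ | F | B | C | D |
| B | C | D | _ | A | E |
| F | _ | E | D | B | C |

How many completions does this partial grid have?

Day 1, shift 1: eliminating its day and shift leaves {D}.
Day 1, shift 5: eliminating its day and shift leaves {F}.
Day 2, shift 3: eliminating its day and shift leaves {A}.
Day 4, shift 2: eliminating its day and shift leaves {E}.
Day 5, shift 4: eliminating its day and shift leaves {F}.
Day 6, shift 2: eliminating its day and shift leaves {A}.
Only one assignment across all blanks avoids any day or shift repeat, giving 1 completion.

1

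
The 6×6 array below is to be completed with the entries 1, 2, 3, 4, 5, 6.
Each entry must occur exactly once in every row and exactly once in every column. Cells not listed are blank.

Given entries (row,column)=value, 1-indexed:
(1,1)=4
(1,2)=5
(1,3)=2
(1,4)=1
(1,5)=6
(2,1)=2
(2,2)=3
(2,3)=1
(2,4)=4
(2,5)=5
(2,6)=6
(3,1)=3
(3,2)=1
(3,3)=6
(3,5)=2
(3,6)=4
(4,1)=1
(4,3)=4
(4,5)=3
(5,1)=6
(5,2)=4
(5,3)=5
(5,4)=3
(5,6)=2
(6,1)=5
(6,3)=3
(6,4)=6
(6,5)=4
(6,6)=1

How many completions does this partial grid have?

Row 1, column 6: eliminating its row and column leaves {3}.
Row 3, column 4: eliminating its row and column leaves {5}.
Row 4, column 2: eliminating its row and column leaves {2, 6}.
Row 4, column 4: eliminating its row and column leaves {2, 5}.
Row 4, column 6: eliminating its row and column leaves {5}.
Row 5, column 5: eliminating its row and column leaves {1}.
Row 6, column 2: eliminating its row and column leaves {2}.
Only one assignment across all blanks avoids any row or column repeat, giving 1 completion.

1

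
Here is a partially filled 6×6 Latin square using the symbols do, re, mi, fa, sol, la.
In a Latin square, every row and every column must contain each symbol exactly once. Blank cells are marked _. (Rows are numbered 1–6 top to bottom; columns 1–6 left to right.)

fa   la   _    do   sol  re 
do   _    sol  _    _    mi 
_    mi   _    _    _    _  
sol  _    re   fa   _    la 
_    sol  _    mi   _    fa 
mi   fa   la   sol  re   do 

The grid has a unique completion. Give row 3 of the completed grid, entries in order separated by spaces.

la mi fa re do sol

Row 3, column 6: row 3 has {mi} and column 6 has {do, re, mi, fa, la}, leaving only sol.
Row 1, column 3: row 1 has {do, re, fa, sol, la} and column 3 has {re, sol, la}, leaving only mi.
Row 2, column 2: row 2 has {do, mi, sol} and column 2 has {mi, fa, sol, la}, leaving only re.
Row 2, column 4: row 2 has {do, re, mi, sol} and column 4 has {do, mi, fa, sol}, leaving only la.
Row 3, column 4: row 3 has {mi, sol} and column 4 has {do, mi, fa, sol, la}, leaving only re.
Row 3, column 1: row 3 has {re, mi, sol} and column 1 has {do, mi, fa, sol}, leaving only la.
Row 2, column 5: row 2 has {do, re, mi, sol, la} and column 5 has {re, sol}, leaving only fa.
Row 3, column 5: row 3 has {re, mi, sol, la} and column 5 has {re, fa, sol}, leaving only do.
Row 3, column 3: row 3 has {do, re, mi, sol, la} and column 3 has {re, mi, sol, la}, leaving only fa.
So row 3 reads: la mi fa re do sol.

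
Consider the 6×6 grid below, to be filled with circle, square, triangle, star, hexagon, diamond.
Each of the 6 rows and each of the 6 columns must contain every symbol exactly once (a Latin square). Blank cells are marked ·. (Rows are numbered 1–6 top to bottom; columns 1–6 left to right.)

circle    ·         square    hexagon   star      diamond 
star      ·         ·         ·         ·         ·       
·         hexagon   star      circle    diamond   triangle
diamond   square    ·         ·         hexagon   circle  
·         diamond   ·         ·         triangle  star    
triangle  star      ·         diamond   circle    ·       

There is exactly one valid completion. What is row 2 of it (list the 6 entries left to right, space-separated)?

Row 2, column 5: row 2 has {star} and column 5 has {circle, triangle, star, hexagon, diamond}, leaving only square.
Row 2, column 4: row 2 has {square, star} and column 4 has {circle, hexagon, diamond}, leaving only triangle.
Row 2, column 2: row 2 has {square, triangle, star} and column 2 has {square, star, hexagon, diamond}, leaving only circle.
Row 2, column 6: row 2 has {circle, square, triangle, star} and column 6 has {circle, triangle, star, diamond}, leaving only hexagon.
Row 2, column 3: row 2 has {circle, square, triangle, star, hexagon} and column 3 has {square, star}, leaving only diamond.
So row 2 reads: star circle diamond triangle square hexagon.

star circle diamond triangle square hexagon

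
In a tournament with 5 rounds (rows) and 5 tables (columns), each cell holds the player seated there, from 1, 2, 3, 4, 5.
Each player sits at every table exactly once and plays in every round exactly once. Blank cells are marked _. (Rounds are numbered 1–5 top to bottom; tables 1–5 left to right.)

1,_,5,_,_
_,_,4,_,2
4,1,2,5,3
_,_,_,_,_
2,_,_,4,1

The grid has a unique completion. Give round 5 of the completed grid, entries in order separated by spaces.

Round 5, table 3: round 5 has {1, 2, 4} and table 3 has {2, 4, 5}, leaving only 3.
Round 5, table 2: round 5 has {1, 2, 3, 4} and table 2 has {1}, leaving only 5.
So round 5 reads: 2 5 3 4 1.

2 5 3 4 1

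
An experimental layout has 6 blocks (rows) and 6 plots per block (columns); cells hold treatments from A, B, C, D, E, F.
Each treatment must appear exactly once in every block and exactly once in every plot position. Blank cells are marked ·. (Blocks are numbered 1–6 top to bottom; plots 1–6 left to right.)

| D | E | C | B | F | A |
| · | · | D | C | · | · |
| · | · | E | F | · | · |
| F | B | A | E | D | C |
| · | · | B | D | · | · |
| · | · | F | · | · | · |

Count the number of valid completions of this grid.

Block 2, plot 1: eliminating its block and plot leaves {A, B, E}.
Block 2, plot 2: eliminating its block and plot leaves {A, F}.
Block 2, plot 5: eliminating its block and plot leaves {A, B, E}.
Block 2, plot 6: eliminating its block and plot leaves {B, E, F}.
Block 3, plot 1: eliminating its block and plot leaves {A, B, C}.
Block 3, plot 2: eliminating its block and plot leaves {A, C, D}.
Block 3, plot 5: eliminating its block and plot leaves {A, B, C}.
Block 3, plot 6: eliminating its block and plot leaves {B, D}.
Block 5, plot 1: eliminating its block and plot leaves {A, C, E}.
Block 5, plot 2: eliminating its block and plot leaves {A, C, F}.
Block 5, plot 5: eliminating its block and plot leaves {A, C, E}.
Block 5, plot 6: eliminating its block and plot leaves {E, F}.
Block 6, plot 1: eliminating its block and plot leaves {A, B, C, E}.
Block 6, plot 2: eliminating its block and plot leaves {A, C, D}.
Block 6, plot 4: eliminating its block and plot leaves {A}.
Block 6, plot 5: eliminating its block and plot leaves {A, B, C, E}.
Block 6, plot 6: eliminating its block and plot leaves {B, D, E}.
Enumerating the assignments across these blanks that avoid any block or plot repeat gives 20 completions.

20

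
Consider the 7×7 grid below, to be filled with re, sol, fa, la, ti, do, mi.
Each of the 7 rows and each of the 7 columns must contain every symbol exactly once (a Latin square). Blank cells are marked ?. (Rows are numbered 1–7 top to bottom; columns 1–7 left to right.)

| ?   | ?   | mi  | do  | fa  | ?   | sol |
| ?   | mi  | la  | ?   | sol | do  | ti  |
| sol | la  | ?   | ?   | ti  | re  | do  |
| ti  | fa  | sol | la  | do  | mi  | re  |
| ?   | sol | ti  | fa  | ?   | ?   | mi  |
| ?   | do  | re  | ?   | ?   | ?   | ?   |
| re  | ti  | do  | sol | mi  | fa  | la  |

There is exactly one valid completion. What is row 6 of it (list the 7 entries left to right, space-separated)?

mi do re ti la sol fa

Row 6, column 5: row 6 has {re, do} and column 5 has {sol, fa, ti, do, mi}, leaving only la.
Row 6, column 7: row 6 has {re, la, do} and column 7 has {re, sol, la, ti, do, mi}, leaving only fa.
Row 6, column 1: row 6 has {re, fa, la, do} and column 1 has {re, sol, ti}, leaving only mi.
Row 6, column 4: row 6 has {re, fa, la, do, mi} and column 4 has {sol, fa, la, do}, leaving only ti.
Row 6, column 6: row 6 has {re, fa, la, ti, do, mi} and column 6 has {re, fa, do, mi}, leaving only sol.
So row 6 reads: mi do re ti la sol fa.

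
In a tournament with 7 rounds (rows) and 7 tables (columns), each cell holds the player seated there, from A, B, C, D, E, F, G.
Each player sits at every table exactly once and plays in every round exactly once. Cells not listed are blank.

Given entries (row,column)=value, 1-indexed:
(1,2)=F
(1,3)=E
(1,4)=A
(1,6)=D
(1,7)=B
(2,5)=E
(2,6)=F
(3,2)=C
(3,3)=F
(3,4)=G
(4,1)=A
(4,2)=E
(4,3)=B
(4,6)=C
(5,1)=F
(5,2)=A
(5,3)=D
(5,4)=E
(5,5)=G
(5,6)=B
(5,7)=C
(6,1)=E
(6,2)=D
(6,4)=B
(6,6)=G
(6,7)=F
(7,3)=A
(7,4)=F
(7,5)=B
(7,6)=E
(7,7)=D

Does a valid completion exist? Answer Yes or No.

Yes

No round or table among the givens repeats a symbol, and propagating forced cells runs into no contradiction.
One valid completion exists (for instance, G F E A C D B / D B G C E F A / B C F G D A E / A E B D F C G / F A D E G B C / E D C B A G F / C G A F B E D).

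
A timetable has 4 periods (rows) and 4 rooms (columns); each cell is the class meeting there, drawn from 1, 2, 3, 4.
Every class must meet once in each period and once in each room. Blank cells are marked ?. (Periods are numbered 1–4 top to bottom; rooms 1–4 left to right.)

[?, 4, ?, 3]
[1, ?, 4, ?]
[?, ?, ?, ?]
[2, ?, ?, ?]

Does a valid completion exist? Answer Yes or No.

No

Period 1, room 1: period 1 together with room 1 already contain {1, 2, 3, 4} — every symbol — so nothing can go there. The grid has no valid completion.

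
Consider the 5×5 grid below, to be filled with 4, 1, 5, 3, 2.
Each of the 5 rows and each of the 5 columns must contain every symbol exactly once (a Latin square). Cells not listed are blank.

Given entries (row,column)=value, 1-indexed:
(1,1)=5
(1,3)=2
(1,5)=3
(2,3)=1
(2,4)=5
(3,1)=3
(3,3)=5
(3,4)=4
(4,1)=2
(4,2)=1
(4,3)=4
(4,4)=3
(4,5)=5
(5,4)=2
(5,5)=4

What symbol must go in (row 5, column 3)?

3

Row 5 already has {4, 2} and column 3 already has {4, 1, 5, 2}, so row 5, column 3 must be 3.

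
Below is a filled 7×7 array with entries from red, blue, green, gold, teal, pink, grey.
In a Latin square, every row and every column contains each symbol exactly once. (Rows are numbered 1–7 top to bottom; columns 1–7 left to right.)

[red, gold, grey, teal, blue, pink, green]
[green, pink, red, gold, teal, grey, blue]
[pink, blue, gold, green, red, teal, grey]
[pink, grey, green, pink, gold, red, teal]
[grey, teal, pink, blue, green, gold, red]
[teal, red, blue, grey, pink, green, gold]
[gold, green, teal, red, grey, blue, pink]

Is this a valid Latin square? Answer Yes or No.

Column 1 contains pink twice (at rows 3 and 4), so it is not a permutation.

No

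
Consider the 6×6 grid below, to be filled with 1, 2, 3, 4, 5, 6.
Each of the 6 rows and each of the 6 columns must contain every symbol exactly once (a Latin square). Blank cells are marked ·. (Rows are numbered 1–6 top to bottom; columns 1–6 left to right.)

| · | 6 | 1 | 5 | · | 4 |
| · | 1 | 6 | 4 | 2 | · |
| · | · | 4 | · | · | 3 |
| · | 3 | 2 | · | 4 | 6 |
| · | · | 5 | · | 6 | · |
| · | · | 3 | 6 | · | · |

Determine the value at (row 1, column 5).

Row 1 already has {1, 4, 5, 6} and column 5 already has {2, 4, 6}, so row 1, column 5 must be 3.

3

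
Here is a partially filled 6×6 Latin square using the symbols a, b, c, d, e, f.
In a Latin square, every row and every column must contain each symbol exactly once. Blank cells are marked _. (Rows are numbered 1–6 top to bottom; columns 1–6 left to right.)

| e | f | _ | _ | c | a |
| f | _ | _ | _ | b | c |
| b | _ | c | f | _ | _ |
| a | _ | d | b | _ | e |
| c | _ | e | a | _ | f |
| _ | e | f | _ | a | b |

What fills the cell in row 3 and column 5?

Row 1, column 3: row 1 has {a, c, e, f} and column 3 has {c, d, e, f}, leaving only b.
Row 1, column 4: row 1 has {a, b, c, e, f} and column 4 has {a, b, f}, leaving only d.
Row 2, column 3: row 2 has {b, c, f} and column 3 has {b, c, d, e, f}, leaving only a.
Row 2, column 2: row 2 has {a, b, c, f} and column 2 has {e, f}, leaving only d.
Row 2, column 4: row 2 has {a, b, c, d, f} and column 4 has {a, b, d, f}, leaving only e.
Row 3, column 2: row 3 has {b, c, f} and column 2 has {d, e, f}, leaving only a.
Row 3, column 6: row 3 has {a, b, c, f} and column 6 has {a, b, c, e, f}, leaving only d.
Row 3 already has {a, b, c, d, f} and column 5 already has {a, b, c}, so row 3, column 5 must be e.

e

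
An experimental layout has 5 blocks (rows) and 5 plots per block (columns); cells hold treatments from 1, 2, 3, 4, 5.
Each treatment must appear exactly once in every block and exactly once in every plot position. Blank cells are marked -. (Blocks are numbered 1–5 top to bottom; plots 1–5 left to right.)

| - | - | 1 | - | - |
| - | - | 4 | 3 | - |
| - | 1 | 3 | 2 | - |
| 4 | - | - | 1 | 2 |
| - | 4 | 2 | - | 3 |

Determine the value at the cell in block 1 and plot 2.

2

Block 3, plot 1: block 3 has {1, 2, 3} and plot 1 has {4}, leaving only 5.
Block 3, plot 5: block 3 has {1, 2, 3, 5} and plot 5 has {2, 3}, leaving only 4.
Block 1, plot 5: block 1 has {1} and plot 5 has {2, 3, 4}, leaving only 5.
Block 1, plot 4: block 1 has {1, 5} and plot 4 has {1, 2, 3}, leaving only 4.
Block 2, plot 5: block 2 has {3, 4} and plot 5 has {2, 3, 4, 5}, leaving only 1.
Block 2, plot 1: block 2 has {1, 3, 4} and plot 1 has {4, 5}, leaving only 2.
Block 1, plot 1: block 1 has {1, 4, 5} and plot 1 has {2, 4, 5}, leaving only 3.
Block 1 already has {1, 3, 4, 5} and plot 2 already has {1, 4}, so block 1, plot 2 must be 2.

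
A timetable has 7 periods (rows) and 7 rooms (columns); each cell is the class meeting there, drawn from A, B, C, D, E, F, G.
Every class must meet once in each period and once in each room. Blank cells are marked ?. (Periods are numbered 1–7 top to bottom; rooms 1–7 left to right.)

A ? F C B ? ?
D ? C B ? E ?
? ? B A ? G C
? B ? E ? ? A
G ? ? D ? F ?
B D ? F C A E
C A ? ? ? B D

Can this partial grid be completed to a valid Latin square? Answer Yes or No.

Yes

No period or room among the givens repeats a symbol, and propagating forced cells runs into no contradiction.
One valid completion exists (for instance, A E F C B D G / D G C B A E F / E F B A D G C / F B D E G C A / G C A D E F B / B D G F C A E / C A E G F B D).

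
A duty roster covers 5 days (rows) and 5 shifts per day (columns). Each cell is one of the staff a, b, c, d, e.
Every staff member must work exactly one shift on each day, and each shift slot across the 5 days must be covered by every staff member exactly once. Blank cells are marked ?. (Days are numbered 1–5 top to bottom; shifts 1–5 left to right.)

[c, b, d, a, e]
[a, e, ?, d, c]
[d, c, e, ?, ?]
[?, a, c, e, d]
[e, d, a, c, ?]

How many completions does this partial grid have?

Day 2, shift 3: eliminating its day and shift leaves {b}.
Day 3, shift 4: eliminating its day and shift leaves {b}.
Day 3, shift 5: eliminating its day and shift leaves {a, b}.
Day 4, shift 1: eliminating its day and shift leaves {b}.
Day 5, shift 5: eliminating its day and shift leaves {b}.
Only one assignment across all blanks avoids any day or shift repeat, giving 1 completion.

1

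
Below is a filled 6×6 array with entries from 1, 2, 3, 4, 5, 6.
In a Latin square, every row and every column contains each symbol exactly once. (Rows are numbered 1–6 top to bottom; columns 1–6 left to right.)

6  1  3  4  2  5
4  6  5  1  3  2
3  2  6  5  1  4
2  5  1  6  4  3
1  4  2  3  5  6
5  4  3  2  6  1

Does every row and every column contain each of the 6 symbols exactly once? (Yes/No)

Every row is a permutation, but column 3 contains 3 twice (at rows 1 and 6).

No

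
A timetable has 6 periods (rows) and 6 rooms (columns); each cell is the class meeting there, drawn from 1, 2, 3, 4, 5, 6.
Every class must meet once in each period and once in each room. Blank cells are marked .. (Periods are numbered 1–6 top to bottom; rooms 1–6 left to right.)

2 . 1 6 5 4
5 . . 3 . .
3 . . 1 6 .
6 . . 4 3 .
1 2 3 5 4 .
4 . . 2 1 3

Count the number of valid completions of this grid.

3

Period 1, room 2: eliminating its period and room leaves {3}.
Period 2, room 2: eliminating its period and room leaves {1, 4, 6}.
Period 2, room 3: eliminating its period and room leaves {2, 4, 6}.
Period 2, room 5: eliminating its period and room leaves {2}.
Period 2, room 6: eliminating its period and room leaves {1, 2, 6}.
Period 3, room 2: eliminating its period and room leaves {4, 5}.
Period 3, room 3: eliminating its period and room leaves {2, 4, 5}.
Period 3, room 6: eliminating its period and room leaves {2, 5}.
Period 4, room 2: eliminating its period and room leaves {1, 5}.
Period 4, room 3: eliminating its period and room leaves {2, 5}.
Period 4, room 6: eliminating its period and room leaves {1, 2, 5}.
Period 5, room 6: eliminating its period and room leaves {6}.
Period 6, room 2: eliminating its period and room leaves {5, 6}.
Period 6, room 3: eliminating its period and room leaves {5, 6}.
Enumerating the assignments across these blanks that avoid any period or room repeat gives 3 completions.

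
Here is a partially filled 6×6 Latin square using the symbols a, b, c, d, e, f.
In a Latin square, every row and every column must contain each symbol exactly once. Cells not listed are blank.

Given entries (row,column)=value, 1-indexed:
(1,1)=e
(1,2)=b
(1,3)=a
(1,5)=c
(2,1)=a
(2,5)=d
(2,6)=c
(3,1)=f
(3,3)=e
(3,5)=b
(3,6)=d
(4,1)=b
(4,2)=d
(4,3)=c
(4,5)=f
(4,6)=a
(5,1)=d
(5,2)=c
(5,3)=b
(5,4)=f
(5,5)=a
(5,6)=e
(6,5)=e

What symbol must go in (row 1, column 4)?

Row 1 already has {a, b, c, e} and column 4 already has {f}, so row 1, column 4 must be d.

d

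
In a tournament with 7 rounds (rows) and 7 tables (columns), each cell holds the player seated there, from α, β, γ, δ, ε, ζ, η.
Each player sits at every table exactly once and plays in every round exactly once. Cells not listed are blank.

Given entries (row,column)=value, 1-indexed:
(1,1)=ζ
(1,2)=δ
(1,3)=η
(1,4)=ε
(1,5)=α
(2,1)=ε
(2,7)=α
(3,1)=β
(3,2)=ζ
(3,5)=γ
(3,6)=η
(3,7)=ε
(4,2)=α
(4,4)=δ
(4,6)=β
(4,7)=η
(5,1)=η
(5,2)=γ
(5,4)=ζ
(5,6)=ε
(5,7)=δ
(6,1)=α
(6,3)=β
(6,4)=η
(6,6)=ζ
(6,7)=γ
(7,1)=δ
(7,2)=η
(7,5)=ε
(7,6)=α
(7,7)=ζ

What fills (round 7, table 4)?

Round 1, table 6: round 1 has {α, δ, ε, ζ, η} and table 6 has {α, β, ε, ζ, η}, leaving only γ.
Round 1, table 7: round 1 has {α, γ, δ, ε, ζ, η} and table 7 has {α, γ, δ, ε, ζ, η}, leaving only β.
Round 2, table 2: round 2 has {α, ε} and table 2 has {α, γ, δ, ζ, η}, leaving only β.
Round 2, table 4: round 2 has {α, β, ε} and table 4 has {δ, ε, ζ, η}, leaving only γ.
Round 7 already has {α, δ, ε, ζ, η} and table 4 already has {γ, δ, ε, ζ, η}, so round 7, table 4 must be β.

β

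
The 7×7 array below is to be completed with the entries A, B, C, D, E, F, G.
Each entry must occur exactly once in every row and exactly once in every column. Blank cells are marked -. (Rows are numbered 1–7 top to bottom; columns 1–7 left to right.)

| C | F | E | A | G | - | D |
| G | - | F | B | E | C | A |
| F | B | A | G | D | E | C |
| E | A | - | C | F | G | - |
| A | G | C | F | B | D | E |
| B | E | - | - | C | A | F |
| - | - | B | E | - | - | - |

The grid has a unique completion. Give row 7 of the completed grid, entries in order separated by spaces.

Row 7, column 1: row 7 has {B, E} and column 1 has {A, B, C, E, F, G}, leaving only D.
Row 7, column 2: row 7 has {B, D, E} and column 2 has {A, B, E, F, G}, leaving only C.
Row 7, column 5: row 7 has {B, C, D, E} and column 5 has {B, C, D, E, F, G}, leaving only A.
Row 7, column 6: row 7 has {A, B, C, D, E} and column 6 has {A, C, D, E, G}, leaving only F.
Row 7, column 7: row 7 has {A, B, C, D, E, F} and column 7 has {A, C, D, E, F}, leaving only G.
So row 7 reads: D C B E A F G.

D C B E A F G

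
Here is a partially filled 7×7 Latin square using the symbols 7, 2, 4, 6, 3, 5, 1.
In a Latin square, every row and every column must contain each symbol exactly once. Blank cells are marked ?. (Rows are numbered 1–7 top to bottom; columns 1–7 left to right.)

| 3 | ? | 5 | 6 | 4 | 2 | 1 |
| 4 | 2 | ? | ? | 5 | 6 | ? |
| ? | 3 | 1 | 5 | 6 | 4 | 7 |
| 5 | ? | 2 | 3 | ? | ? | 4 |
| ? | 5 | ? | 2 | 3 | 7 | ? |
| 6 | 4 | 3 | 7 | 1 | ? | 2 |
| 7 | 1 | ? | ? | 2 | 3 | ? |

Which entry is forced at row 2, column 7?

3

Row 2 already has {2, 4, 6, 5} and column 7 already has {7, 2, 4, 1}, so row 2, column 7 must be 3.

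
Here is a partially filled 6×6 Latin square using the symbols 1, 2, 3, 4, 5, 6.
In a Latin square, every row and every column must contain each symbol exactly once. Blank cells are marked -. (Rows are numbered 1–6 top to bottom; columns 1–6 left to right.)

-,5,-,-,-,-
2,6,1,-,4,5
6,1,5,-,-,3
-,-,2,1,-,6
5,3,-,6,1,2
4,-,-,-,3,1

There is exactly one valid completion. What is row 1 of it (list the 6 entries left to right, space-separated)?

Row 1, column 6: row 1 has {5} and column 6 has {1, 2, 3, 5, 6}, leaving only 4.
Row 2, column 4: row 2 has {1, 2, 4, 5, 6} and column 4 has {1, 6}, leaving only 3.
Row 1, column 4: row 1 has {4, 5} and column 4 has {1, 3, 6}, leaving only 2.
Row 1, column 5: row 1 has {2, 4, 5} and column 5 has {1, 3, 4}, leaving only 6.
Row 1, column 3: row 1 has {2, 4, 5, 6} and column 3 has {1, 2, 5}, leaving only 3.
Row 1, column 1: row 1 has {2, 3, 4, 5, 6} and column 1 has {2, 4, 5, 6}, leaving only 1.
So row 1 reads: 1 5 3 2 6 4.

1 5 3 2 6 4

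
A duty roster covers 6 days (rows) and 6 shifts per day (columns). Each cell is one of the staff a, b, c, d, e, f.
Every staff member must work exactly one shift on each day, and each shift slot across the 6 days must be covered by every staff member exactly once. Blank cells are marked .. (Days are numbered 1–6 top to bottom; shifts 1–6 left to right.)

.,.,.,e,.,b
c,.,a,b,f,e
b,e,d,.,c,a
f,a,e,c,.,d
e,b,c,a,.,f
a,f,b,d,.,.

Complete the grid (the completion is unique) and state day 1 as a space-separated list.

d c f e a b

Day 1, shift 1: day 1 has {b, e} and shift 1 has {a, b, c, e, f}, leaving only d.
Day 1, shift 2: day 1 has {b, d, e} and shift 2 has {a, b, e, f}, leaving only c.
Day 1, shift 3: day 1 has {b, c, d, e} and shift 3 has {a, b, c, d, e}, leaving only f.
Day 1, shift 5: day 1 has {b, c, d, e, f} and shift 5 has {c, f}, leaving only a.
So day 1 reads: d c f e a b.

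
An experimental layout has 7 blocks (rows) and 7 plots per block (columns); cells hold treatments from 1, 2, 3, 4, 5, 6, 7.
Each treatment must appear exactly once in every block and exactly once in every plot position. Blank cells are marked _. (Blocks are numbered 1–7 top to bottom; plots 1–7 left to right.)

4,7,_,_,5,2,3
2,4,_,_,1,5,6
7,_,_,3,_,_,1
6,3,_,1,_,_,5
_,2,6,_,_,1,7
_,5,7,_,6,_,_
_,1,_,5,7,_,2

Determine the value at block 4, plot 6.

Block 1, plot 3: block 1 has {2, 3, 4, 5, 7} and plot 3 has {6, 7}, leaving only 1.
Block 1, plot 4: block 1 has {1, 2, 3, 4, 5, 7} and plot 4 has {1, 3, 5}, leaving only 6.
Block 2, plot 3: block 2 has {1, 2, 4, 5, 6} and plot 3 has {1, 6, 7}, leaving only 3.
Block 2, plot 4: block 2 has {1, 2, 3, 4, 5, 6} and plot 4 has {1, 3, 5, 6}, leaving only 7.
Block 3, plot 2: block 3 has {1, 3, 7} and plot 2 has {1, 2, 3, 4, 5, 7}, leaving only 6.
Block 3, plot 6: block 3 has {1, 3, 6, 7} and plot 6 has {1, 2, 5}, leaving only 4.
Block 4 already has {1, 3, 5, 6} and plot 6 already has {1, 2, 4, 5}, so block 4, plot 6 must be 7.

7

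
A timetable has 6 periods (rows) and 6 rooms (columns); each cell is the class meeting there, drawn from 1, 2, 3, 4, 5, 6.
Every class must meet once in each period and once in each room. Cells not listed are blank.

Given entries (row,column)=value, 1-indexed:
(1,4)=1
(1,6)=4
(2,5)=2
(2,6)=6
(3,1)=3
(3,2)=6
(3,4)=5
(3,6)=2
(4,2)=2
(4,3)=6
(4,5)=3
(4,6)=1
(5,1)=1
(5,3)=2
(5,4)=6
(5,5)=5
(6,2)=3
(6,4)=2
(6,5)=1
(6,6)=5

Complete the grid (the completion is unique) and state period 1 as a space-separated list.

2 5 3 1 6 4

Period 1, room 2: period 1 has {1, 4} and room 2 has {2, 3, 6}, leaving only 5.
Period 1, room 3: period 1 has {1, 4, 5} and room 3 has {2, 6}, leaving only 3.
Period 1, room 5: period 1 has {1, 3, 4, 5} and room 5 has {1, 2, 3, 5}, leaving only 6.
Period 1, room 1: period 1 has {1, 3, 4, 5, 6} and room 1 has {1, 3}, leaving only 2.
So period 1 reads: 2 5 3 1 6 4.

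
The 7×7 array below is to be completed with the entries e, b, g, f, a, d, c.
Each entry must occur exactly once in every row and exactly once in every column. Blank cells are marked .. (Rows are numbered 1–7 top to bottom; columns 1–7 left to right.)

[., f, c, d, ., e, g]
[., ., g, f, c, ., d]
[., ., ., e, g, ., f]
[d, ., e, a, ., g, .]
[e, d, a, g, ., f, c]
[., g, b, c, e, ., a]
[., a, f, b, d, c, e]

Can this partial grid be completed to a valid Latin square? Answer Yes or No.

Yes

No row or column among the givens repeats a symbol, and propagating forced cells runs into no contradiction.
One valid completion exists (for instance, b f c d a e g / a e g f c b d / c b d e g a f / d c e a f g b / e d a g b f c / f g b c e d a / g a f b d c e).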